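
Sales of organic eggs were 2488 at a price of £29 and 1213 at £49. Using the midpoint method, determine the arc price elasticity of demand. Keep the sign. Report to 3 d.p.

-1.344

ΔQ = 1213 − 2488 = -1275; ΔP = 49 − 29 = 20.
Midpoints: P̄ = 39.00, Q̄ = 1850.5.
ε = (ΔQ/ΔP)(P̄/Q̄) = (-1275/20)(39.00/1850.5).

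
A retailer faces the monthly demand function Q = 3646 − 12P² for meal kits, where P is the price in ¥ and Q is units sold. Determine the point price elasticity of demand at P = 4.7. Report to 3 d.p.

At P = 4.7, Q = 3380.920.
dQ/dP = −24P = -112.800.
ε = (dQ/dP)(P/Q) = (-112.800)(4.7/3380.920).
|ε| < 1, so demand is inelastic at this price.

-0.157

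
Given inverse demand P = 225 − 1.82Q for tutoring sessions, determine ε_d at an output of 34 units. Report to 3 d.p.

-2.636

At Q = 34, P = 225 − 1.82(34) = 163.12.
dP/dQ = −1.82, so dQ/dP = 1/(−1.82) = -0.549.
ε = (dQ/dP)(P/Q) = (-0.549)(163.12/34).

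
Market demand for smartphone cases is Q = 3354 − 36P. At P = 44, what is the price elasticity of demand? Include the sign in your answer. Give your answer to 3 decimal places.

-0.895

At P = 44, Q = 1770.
dQ/dP = −36.
ε = (dQ/dP)(P/Q) = (-36)(44/1770).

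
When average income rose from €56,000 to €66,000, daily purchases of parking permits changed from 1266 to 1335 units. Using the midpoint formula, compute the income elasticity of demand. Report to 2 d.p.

ΔQ = 69, ΔI = 10000. Midpoints: Ī = 61,000, Q̄ = 1300.5.
ε_I = (ΔQ/ΔI)(Ī/Q̄) = (69/10000)(61000/1300.5).

0.32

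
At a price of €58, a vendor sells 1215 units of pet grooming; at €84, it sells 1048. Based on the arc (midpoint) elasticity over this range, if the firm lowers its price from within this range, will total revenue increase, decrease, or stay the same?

decrease

Arc ε = (-167/26)(71.00/1131.5) ≈ -0.403.
|ε| = 0.40 < 1, so demand is inelastic. A price cut therefore reduces total revenue.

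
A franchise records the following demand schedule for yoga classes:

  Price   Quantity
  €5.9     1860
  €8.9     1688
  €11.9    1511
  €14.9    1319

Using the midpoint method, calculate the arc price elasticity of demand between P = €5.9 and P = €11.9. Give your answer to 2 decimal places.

At P = 5.9, Q = 1860; at P = 11.9, Q = 1511.
ΔQ = -349, ΔP = 6.0. Midpoints: P̄ = 8.90, Q̄ = 1685.5.
ε = (ΔQ/ΔP)(P̄/Q̄) = (-349/6.0)(8.90/1685.5).

-0.31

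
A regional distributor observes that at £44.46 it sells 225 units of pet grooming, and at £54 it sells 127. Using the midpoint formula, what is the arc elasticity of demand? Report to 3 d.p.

ΔQ = 127 − 225 = -98; ΔP = 54 − 44.46 = 9.54.
Midpoints: P̄ = 49.23, Q̄ = 176.0.
ε = (ΔQ/ΔP)(P̄/Q̄) = (-98/9.54)(49.23/176.0).

-2.873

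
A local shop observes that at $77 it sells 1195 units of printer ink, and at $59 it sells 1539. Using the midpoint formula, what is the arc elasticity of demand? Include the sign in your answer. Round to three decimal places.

-0.951

ΔQ = 1539 − 1195 = 344; ΔP = 59 − 77 = -18.
Midpoints: P̄ = 68.00, Q̄ = 1367.0.
ε = (ΔQ/ΔP)(P̄/Q̄) = (344/-18)(68.00/1367.0).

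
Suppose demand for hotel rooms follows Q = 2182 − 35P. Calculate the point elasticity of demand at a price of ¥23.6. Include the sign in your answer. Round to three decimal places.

At P = 23.6, Q = 1356.
dQ/dP = −35.
ε = (dQ/dP)(P/Q) = (-35)(23.6/1356).
|ε| < 1, so demand is inelastic at this price.

-0.609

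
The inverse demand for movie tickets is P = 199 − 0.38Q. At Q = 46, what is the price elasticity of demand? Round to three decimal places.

At Q = 46, P = 199 − 0.38(46) = 181.52.
dP/dQ = −0.38, so dQ/dP = 1/(−0.38) = -2.632.
ε = (dQ/dP)(P/Q) = (-2.632)(181.52/46).

-10.384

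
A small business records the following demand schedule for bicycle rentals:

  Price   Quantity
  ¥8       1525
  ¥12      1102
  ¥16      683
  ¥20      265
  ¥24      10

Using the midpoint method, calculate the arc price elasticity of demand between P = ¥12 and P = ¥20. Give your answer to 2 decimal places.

At P = 12, Q = 1102; at P = 20, Q = 265.
ΔQ = -837, ΔP = 8. Midpoints: P̄ = 16.00, Q̄ = 683.5.
ε = (ΔQ/ΔP)(P̄/Q̄) = (-837/8)(16.00/683.5).

-2.45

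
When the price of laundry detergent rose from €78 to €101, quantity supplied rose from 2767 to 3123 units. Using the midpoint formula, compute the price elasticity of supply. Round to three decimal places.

ΔQ = 3123 − 2767 = 356; ΔP = 101 − 78 = 23.
Midpoints: P̄ = 89.50, Q̄ = 2945.0.
ε_s = (ΔQ/ΔP)(P̄/Q̄) = (356/23)(89.50/2945.0).

0.470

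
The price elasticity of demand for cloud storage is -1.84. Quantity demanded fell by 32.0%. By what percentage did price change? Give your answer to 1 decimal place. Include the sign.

%ΔP ≈ %ΔQ / ε = (-32.0%)/(-1.84) = 17.39%.

17.4%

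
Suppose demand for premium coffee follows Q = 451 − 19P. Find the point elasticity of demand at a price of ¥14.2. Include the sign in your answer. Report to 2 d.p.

At P = 14.2, Q = 181.200.
dQ/dP = −19.
ε = (dQ/dP)(P/Q) = (-19)(14.2/181.200).

-1.49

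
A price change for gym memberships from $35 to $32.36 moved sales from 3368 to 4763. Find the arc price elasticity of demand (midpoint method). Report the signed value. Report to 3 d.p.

ΔQ = 4763 − 3368 = 1395; ΔP = 32.36 − 35 = -2.64.
Midpoints: P̄ = 33.68, Q̄ = 4065.5.
ε = (ΔQ/ΔP)(P̄/Q̄) = (1395/-2.64)(33.68/4065.5).

-4.378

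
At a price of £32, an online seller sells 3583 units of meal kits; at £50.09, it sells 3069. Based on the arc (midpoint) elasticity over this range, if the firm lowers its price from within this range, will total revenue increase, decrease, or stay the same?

Arc ε = (-514/18.09)(41.05/3326.0) ≈ -0.351.
|ε| = 0.35 < 1, so demand is inelastic. A price cut therefore reduces total revenue.

decrease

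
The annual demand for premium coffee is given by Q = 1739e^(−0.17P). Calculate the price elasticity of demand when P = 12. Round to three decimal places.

At P = 12, Q = 226.120.
dQ/dP = −0.17·1739e^(−0.17P) = −0.17Q = -38.440.
ε = (dQ/dP)(P/Q) = (-38.440)(12/226.120).

-2.040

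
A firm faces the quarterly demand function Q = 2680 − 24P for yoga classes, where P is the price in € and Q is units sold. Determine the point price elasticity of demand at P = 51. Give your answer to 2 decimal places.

At P = 51, Q = 1456.
dQ/dP = −24.
ε = (dQ/dP)(P/Q) = (-24)(51/1456).
|ε| < 1, so demand is inelastic at this price.

-0.84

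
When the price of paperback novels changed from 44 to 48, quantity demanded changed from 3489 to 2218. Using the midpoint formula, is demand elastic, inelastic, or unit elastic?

Arc ε ≈ -5.122.
|ε| = 5.12 > 1.

elastic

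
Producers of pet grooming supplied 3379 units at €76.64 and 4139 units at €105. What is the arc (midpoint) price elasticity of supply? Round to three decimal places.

0.647

ΔQ = 4139 − 3379 = 760; ΔP = 105 − 76.64 = 28.36.
Midpoints: P̄ = 90.82, Q̄ = 3759.0.
ε_s = (ΔQ/ΔP)(P̄/Q̄) = (760/28.36)(90.82/3759.0).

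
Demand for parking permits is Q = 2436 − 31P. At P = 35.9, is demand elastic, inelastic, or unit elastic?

inelastic

Q = 1323.100, dQ/dP = -31.
ε = (dQ/dP)(P/Q) ≈ -0.841.
|ε| = 0.84 < 1.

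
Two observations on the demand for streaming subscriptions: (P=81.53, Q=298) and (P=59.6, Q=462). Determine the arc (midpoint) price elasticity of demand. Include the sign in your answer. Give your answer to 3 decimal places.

-1.389

ΔQ = 462 − 298 = 164; ΔP = 59.6 − 81.53 = -21.93.
Midpoints: P̄ = 70.56, Q̄ = 380.0.
ε = (ΔQ/ΔP)(P̄/Q̄) = (164/-21.93)(70.56/380.0).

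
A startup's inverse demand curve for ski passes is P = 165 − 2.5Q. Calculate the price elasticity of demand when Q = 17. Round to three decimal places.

-2.882

At Q = 17, P = 165 − 2.5(17) = 122.50.
dP/dQ = −2.5, so dQ/dP = 1/(−2.5) = -0.400.
ε = (dQ/dP)(P/Q) = (-0.400)(122.50/17).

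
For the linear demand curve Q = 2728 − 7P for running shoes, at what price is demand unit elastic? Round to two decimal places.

For linear demand Q = a − bP, ε = −bP/(a − bP). |ε| = 1 when bP = a − bP, i.e. P = a/(2b).
P = 2728/(2·7) = 2728/14 = 194.8571.

194.86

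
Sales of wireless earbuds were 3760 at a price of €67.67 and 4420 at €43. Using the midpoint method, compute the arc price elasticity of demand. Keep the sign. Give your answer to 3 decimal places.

-0.362

ΔQ = 4420 − 3760 = 660; ΔP = 43 − 67.67 = -24.67.
Midpoints: P̄ = 55.34, Q̄ = 4090.0.
ε = (ΔQ/ΔP)(P̄/Q̄) = (660/-24.67)(55.34/4090.0).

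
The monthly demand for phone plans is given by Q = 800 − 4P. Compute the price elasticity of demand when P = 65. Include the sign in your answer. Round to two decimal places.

-0.48

At P = 65, Q = 540.
dQ/dP = −4.
ε = (dQ/dP)(P/Q) = (-4)(65/540).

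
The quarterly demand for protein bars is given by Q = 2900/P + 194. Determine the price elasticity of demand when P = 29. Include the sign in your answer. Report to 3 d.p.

At P = 29, Q = 294.
dQ/dP = −2900/P² = -3.448.
ε = (dQ/dP)(P/Q) = (-3.448)(29/294).

-0.340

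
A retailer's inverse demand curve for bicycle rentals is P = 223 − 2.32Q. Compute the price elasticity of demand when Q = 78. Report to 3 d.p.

-0.232

At Q = 78, P = 223 − 2.32(78) = 42.04.
dP/dQ = −2.32, so dQ/dP = 1/(−2.32) = -0.431.
ε = (dQ/dP)(P/Q) = (-0.431)(42.04/78).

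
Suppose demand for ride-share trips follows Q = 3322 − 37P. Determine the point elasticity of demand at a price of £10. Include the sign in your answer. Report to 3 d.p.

-0.125

At P = 10, Q = 2952.
dQ/dP = −37.
ε = (dQ/dP)(P/Q) = (-37)(10/2952).
|ε| < 1, so demand is inelastic at this price.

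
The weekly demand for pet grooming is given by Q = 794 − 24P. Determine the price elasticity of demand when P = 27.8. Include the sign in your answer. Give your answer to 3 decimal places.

-5.262

At P = 27.8, Q = 126.800.
dQ/dP = −24.
ε = (dQ/dP)(P/Q) = (-24)(27.8/126.800).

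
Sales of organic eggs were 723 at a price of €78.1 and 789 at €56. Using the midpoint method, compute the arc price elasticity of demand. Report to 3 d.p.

-0.265

ΔQ = 789 − 723 = 66; ΔP = 56 − 78.1 = -22.1.
Midpoints: P̄ = 67.05, Q̄ = 756.0.
ε = (ΔQ/ΔP)(P̄/Q̄) = (66/-22.1)(67.05/756.0).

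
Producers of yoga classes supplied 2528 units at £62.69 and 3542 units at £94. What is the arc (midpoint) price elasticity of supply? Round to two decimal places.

ΔQ = 3542 − 2528 = 1014; ΔP = 94 − 62.69 = 31.31.
Midpoints: P̄ = 78.34, Q̄ = 3035.0.
ε_s = (ΔQ/ΔP)(P̄/Q̄) = (1014/31.31)(78.34/3035.0).

0.84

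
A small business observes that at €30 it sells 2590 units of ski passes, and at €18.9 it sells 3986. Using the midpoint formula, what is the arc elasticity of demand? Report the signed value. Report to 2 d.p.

-0.94

ΔQ = 3986 − 2590 = 1396; ΔP = 18.9 − 30 = -11.1.
Midpoints: P̄ = 24.45, Q̄ = 3288.0.
ε = (ΔQ/ΔP)(P̄/Q̄) = (1396/-11.1)(24.45/3288.0).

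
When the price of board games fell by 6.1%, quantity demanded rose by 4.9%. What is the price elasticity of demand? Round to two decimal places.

-0.80

ε = %ΔQ / %ΔP = (4.9)/(-6.1) = -0.803.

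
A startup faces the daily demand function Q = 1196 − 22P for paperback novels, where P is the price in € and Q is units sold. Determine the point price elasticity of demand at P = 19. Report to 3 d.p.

At P = 19, Q = 778.
dQ/dP = −22.
ε = (dQ/dP)(P/Q) = (-22)(19/778).

-0.537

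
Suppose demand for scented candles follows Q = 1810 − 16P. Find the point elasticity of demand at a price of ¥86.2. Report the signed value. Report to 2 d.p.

-3.20

At P = 86.2, Q = 430.800.
dQ/dP = −16.
ε = (dQ/dP)(P/Q) = (-16)(86.2/430.800).
|ε| > 1, so demand is elastic at this price.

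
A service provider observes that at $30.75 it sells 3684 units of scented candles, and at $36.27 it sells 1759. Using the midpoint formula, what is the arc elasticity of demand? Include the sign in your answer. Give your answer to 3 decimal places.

ΔQ = 1759 − 3684 = -1925; ΔP = 36.27 − 30.75 = 5.52.
Midpoints: P̄ = 33.51, Q̄ = 2721.5.
ε = (ΔQ/ΔP)(P̄/Q̄) = (-1925/5.52)(33.51/2721.5).

-4.294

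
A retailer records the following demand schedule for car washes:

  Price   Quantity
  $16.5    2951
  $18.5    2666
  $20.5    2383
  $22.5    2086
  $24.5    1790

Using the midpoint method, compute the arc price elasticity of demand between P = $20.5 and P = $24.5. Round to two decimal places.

At P = 20.5, Q = 2383; at P = 24.5, Q = 1790.
ΔQ = -593, ΔP = 4.0. Midpoints: P̄ = 22.50, Q̄ = 2086.5.
ε = (ΔQ/ΔP)(P̄/Q̄) = (-593/4.0)(22.50/2086.5).

-1.60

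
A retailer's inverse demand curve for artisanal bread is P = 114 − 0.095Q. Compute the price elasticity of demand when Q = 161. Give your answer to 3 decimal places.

At Q = 161, P = 114 − 0.095(161) = 98.70.
dP/dQ = −0.095, so dQ/dP = 1/(−0.095) = -10.526.
ε = (dQ/dP)(P/Q) = (-10.526)(98.70/161).

-6.453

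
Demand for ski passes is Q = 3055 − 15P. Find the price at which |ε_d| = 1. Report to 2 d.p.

101.83

For linear demand Q = a − bP, ε = −bP/(a − bP). |ε| = 1 when bP = a − bP, i.e. P = a/(2b).
P = 3055/(2·15) = 3055/30 = 101.8333.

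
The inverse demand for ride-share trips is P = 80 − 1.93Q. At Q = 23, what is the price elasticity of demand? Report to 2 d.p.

-0.80

At Q = 23, P = 80 − 1.93(23) = 35.61.
dP/dQ = −1.93, so dQ/dP = 1/(−1.93) = -0.518.
ε = (dQ/dP)(P/Q) = (-0.518)(35.61/23).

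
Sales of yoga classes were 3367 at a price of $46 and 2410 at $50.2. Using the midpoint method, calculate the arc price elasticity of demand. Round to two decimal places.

-3.79

ΔQ = 2410 − 3367 = -957; ΔP = 50.2 − 46 = 4.2.
Midpoints: P̄ = 48.10, Q̄ = 2888.5.
ε = (ΔQ/ΔP)(P̄/Q̄) = (-957/4.2)(48.10/2888.5).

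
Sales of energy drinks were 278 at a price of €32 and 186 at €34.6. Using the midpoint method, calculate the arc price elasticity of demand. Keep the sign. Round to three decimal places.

-5.079

ΔQ = 186 − 278 = -92; ΔP = 34.6 − 32 = 2.6.
Midpoints: P̄ = 33.30, Q̄ = 232.0.
ε = (ΔQ/ΔP)(P̄/Q̄) = (-92/2.6)(33.30/232.0).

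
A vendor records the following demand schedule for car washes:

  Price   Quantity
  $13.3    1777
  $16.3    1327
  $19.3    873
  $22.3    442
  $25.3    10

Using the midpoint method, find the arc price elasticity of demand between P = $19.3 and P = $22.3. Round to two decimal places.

At P = 19.3, Q = 873; at P = 22.3, Q = 442.
ΔQ = -431, ΔP = 3.0. Midpoints: P̄ = 20.80, Q̄ = 657.5.
ε = (ΔQ/ΔP)(P̄/Q̄) = (-431/3.0)(20.80/657.5).

-4.54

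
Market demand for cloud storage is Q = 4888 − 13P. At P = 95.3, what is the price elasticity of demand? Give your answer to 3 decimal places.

-0.340

At P = 95.3, Q = 3649.100.
dQ/dP = −13.
ε = (dQ/dP)(P/Q) = (-13)(95.3/3649.100).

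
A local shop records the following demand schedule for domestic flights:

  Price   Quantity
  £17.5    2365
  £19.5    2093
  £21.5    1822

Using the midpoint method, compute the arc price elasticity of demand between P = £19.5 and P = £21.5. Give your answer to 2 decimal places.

At P = 19.5, Q = 2093; at P = 21.5, Q = 1822.
ΔQ = -271, ΔP = 2.0. Midpoints: P̄ = 20.50, Q̄ = 1957.5.
ε = (ΔQ/ΔP)(P̄/Q̄) = (-271/2.0)(20.50/1957.5).

-1.42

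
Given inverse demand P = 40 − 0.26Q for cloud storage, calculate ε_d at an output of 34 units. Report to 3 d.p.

-3.525

At Q = 34, P = 40 − 0.26(34) = 31.16.
dP/dQ = −0.26, so dQ/dP = 1/(−0.26) = -3.846.
ε = (dQ/dP)(P/Q) = (-3.846)(31.16/34).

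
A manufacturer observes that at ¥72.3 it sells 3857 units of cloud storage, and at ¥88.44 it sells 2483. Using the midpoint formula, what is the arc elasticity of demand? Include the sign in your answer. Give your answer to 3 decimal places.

-2.158

ΔQ = 2483 − 3857 = -1374; ΔP = 88.44 − 72.3 = 16.14.
Midpoints: P̄ = 80.37, Q̄ = 3170.0.
ε = (ΔQ/ΔP)(P̄/Q̄) = (-1374/16.14)(80.37/3170.0).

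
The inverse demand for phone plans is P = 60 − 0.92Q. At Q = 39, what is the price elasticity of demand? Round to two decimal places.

-0.67

At Q = 39, P = 60 − 0.92(39) = 24.12.
dP/dQ = −0.92, so dQ/dP = 1/(−0.92) = -1.087.
ε = (dQ/dP)(P/Q) = (-1.087)(24.12/39).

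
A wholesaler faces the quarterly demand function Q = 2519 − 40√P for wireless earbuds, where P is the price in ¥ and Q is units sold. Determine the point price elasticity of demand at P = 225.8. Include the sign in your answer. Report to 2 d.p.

-0.16

At P = 225.8, Q = 1917.934.
dQ/dP = −40/(2√P) = -1.331.
ε = (dQ/dP)(P/Q) = (-1.331)(225.8/1917.934).
|ε| < 1, so demand is inelastic at this price.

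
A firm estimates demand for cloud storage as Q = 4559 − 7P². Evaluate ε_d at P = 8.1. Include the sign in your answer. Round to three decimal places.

-0.224

At P = 8.1, Q = 4099.730.
dQ/dP = −14P = -113.400.
ε = (dQ/dP)(P/Q) = (-113.400)(8.1/4099.730).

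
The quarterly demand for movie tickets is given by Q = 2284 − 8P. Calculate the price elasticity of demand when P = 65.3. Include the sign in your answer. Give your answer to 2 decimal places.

At P = 65.3, Q = 1761.600.
dQ/dP = −8.
ε = (dQ/dP)(P/Q) = (-8)(65.3/1761.600).

-0.30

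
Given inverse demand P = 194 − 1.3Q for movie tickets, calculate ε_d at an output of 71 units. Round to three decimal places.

-1.102

At Q = 71, P = 194 − 1.3(71) = 101.70.
dP/dQ = −1.3, so dQ/dP = 1/(−1.3) = -0.769.
ε = (dQ/dP)(P/Q) = (-0.769)(101.70/71).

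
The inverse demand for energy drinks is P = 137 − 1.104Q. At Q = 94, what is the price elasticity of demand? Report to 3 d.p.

At Q = 94, P = 137 − 1.104(94) = 33.22.
dP/dQ = −1.104, so dQ/dP = 1/(−1.104) = -0.906.
ε = (dQ/dP)(P/Q) = (-0.906)(33.22/94).

-0.320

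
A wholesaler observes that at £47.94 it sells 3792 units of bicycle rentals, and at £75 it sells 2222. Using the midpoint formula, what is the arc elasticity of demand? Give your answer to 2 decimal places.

-1.19

ΔQ = 2222 − 3792 = -1570; ΔP = 75 − 47.94 = 27.06.
Midpoints: P̄ = 61.47, Q̄ = 3007.0.
ε = (ΔQ/ΔP)(P̄/Q̄) = (-1570/27.06)(61.47/3007.0).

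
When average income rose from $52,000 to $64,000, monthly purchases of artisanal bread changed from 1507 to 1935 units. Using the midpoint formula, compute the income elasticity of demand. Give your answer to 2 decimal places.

1.20

ΔQ = 428, ΔI = 12000. Midpoints: Ī = 58,000, Q̄ = 1721.0.
ε_I = (ΔQ/ΔI)(Ī/Q̄) = (428/12000)(58000/1721.0).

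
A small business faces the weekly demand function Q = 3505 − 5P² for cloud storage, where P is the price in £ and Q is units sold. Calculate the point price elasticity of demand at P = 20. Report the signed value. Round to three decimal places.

At P = 20, Q = 1505.
dQ/dP = −10P = -200.
ε = (dQ/dP)(P/Q) = (-200)(20/1505).
|ε| > 1, so demand is elastic at this price.

-2.658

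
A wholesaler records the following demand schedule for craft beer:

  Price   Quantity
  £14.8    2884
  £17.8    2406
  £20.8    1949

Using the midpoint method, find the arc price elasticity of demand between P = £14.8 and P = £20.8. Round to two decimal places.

-1.15

At P = 14.8, Q = 2884; at P = 20.8, Q = 1949.
ΔQ = -935, ΔP = 6.0. Midpoints: P̄ = 17.80, Q̄ = 2416.5.
ε = (ΔQ/ΔP)(P̄/Q̄) = (-935/6.0)(17.80/2416.5).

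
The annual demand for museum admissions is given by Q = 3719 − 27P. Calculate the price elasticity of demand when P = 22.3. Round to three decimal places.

At P = 22.3, Q = 3116.900.
dQ/dP = −27.
ε = (dQ/dP)(P/Q) = (-27)(22.3/3116.900).
|ε| < 1, so demand is inelastic at this price.

-0.193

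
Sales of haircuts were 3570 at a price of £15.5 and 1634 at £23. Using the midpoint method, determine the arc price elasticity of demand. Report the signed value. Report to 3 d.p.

-1.910

ΔQ = 1634 − 3570 = -1936; ΔP = 23 − 15.5 = 7.5.
Midpoints: P̄ = 19.25, Q̄ = 2602.0.
ε = (ΔQ/ΔP)(P̄/Q̄) = (-1936/7.5)(19.25/2602.0).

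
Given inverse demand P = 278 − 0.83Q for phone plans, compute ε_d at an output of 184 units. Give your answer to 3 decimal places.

-0.820

At Q = 184, P = 278 − 0.83(184) = 125.28.
dP/dQ = −0.83, so dQ/dP = 1/(−0.83) = -1.205.
ε = (dQ/dP)(P/Q) = (-1.205)(125.28/184).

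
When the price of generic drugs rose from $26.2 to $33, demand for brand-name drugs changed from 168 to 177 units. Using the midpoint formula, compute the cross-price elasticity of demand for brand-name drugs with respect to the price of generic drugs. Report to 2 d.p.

0.23

ΔQ_x = 177 − 168 = 9; ΔP_y = 33 − 26.2 = 6.8.
Midpoints: P̄_y = 29.60, Q̄_x = 172.5.
ε_xy = (ΔQ_x/ΔP_y)(P̄_y/Q̄_x) = (9/6.8)(29.60/172.5).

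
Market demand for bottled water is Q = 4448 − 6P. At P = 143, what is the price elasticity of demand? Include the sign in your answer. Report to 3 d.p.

-0.239

At P = 143, Q = 3590.
dQ/dP = −6.
ε = (dQ/dP)(P/Q) = (-6)(143/3590).
|ε| < 1, so demand is inelastic at this price.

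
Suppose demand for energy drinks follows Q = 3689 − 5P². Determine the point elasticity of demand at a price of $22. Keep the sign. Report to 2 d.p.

At P = 22, Q = 1269.
dQ/dP = −10P = -220.
ε = (dQ/dP)(P/Q) = (-220)(22/1269).
|ε| > 1, so demand is elastic at this price.

-3.81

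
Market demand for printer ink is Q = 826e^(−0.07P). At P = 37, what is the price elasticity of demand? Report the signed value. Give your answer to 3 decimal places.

-2.590

At P = 37, Q = 61.967.
dQ/dP = −0.07·826e^(−0.07P) = −0.07Q = -4.338.
ε = (dQ/dP)(P/Q) = (-4.338)(37/61.967).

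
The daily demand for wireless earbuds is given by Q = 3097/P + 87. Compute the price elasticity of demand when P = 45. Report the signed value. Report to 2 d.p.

At P = 45, Q = 155.822.
dQ/dP = −3097/P² = -1.529.
ε = (dQ/dP)(P/Q) = (-1.529)(45/155.822).

-0.44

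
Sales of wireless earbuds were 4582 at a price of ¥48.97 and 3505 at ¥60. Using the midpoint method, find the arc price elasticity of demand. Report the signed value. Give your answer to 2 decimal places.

-1.32

ΔQ = 3505 − 4582 = -1077; ΔP = 60 − 48.97 = 11.03.
Midpoints: P̄ = 54.48, Q̄ = 4043.5.
ε = (ΔQ/ΔP)(P̄/Q̄) = (-1077/11.03)(54.48/4043.5).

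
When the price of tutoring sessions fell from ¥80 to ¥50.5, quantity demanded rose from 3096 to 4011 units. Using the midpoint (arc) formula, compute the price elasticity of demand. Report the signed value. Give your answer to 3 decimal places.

ΔQ = 4011 − 3096 = 915; ΔP = 50.5 − 80 = -29.5.
Midpoints: P̄ = 65.25, Q̄ = 3553.5.
ε = (ΔQ/ΔP)(P̄/Q̄) = (915/-29.5)(65.25/3553.5).

-0.570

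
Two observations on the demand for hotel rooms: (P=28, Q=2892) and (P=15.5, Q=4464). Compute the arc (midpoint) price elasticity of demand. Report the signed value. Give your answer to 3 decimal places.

-0.744

ΔQ = 4464 − 2892 = 1572; ΔP = 15.5 − 28 = -12.5.
Midpoints: P̄ = 21.75, Q̄ = 3678.0.
ε = (ΔQ/ΔP)(P̄/Q̄) = (1572/-12.5)(21.75/3678.0).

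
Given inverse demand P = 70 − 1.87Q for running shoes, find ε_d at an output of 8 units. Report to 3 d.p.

At Q = 8, P = 70 − 1.87(8) = 55.04.
dP/dQ = −1.87, so dQ/dP = 1/(−1.87) = -0.535.
ε = (dQ/dP)(P/Q) = (-0.535)(55.04/8).

-3.679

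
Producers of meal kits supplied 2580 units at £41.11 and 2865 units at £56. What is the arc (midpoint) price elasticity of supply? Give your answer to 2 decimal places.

ΔQ = 2865 − 2580 = 285; ΔP = 56 − 41.11 = 14.89.
Midpoints: P̄ = 48.55, Q̄ = 2722.5.
ε_s = (ΔQ/ΔP)(P̄/Q̄) = (285/14.89)(48.55/2722.5).

0.34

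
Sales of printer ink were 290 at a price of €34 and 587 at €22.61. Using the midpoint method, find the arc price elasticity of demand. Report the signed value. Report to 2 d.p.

-1.68

ΔQ = 587 − 290 = 297; ΔP = 22.61 − 34 = -11.39.
Midpoints: P̄ = 28.30, Q̄ = 438.5.
ε = (ΔQ/ΔP)(P̄/Q̄) = (297/-11.39)(28.30/438.5).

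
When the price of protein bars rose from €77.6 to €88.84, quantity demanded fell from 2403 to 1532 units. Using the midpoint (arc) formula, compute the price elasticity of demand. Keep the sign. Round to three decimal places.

ΔQ = 1532 − 2403 = -871; ΔP = 88.84 − 77.6 = 11.24.
Midpoints: P̄ = 83.22, Q̄ = 1967.5.
ε = (ΔQ/ΔP)(P̄/Q̄) = (-871/11.24)(83.22/1967.5).

-3.278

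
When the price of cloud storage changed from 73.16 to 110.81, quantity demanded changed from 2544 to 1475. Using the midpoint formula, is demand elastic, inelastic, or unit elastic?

Arc ε ≈ -1.300.
|ε| = 1.30 > 1.

elastic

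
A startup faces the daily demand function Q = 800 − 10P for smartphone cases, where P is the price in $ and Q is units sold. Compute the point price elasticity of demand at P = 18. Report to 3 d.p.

-0.290

At P = 18, Q = 620.
dQ/dP = −10.
ε = (dQ/dP)(P/Q) = (-10)(18/620).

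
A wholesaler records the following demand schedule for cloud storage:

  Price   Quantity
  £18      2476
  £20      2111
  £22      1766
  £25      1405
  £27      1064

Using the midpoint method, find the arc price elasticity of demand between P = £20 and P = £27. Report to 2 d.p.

-2.21

At P = 20, Q = 2111; at P = 27, Q = 1064.
ΔQ = -1047, ΔP = 7. Midpoints: P̄ = 23.50, Q̄ = 1587.5.
ε = (ΔQ/ΔP)(P̄/Q̄) = (-1047/7)(23.50/1587.5).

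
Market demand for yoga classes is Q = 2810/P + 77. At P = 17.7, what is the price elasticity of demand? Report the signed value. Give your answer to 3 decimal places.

-0.673

At P = 17.7, Q = 235.757.
dQ/dP = −2810/P² = -8.969.
ε = (dQ/dP)(P/Q) = (-8.969)(17.7/235.757).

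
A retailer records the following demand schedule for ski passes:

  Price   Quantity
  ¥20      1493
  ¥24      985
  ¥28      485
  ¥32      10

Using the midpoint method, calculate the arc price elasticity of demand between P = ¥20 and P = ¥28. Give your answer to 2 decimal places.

-3.06

At P = 20, Q = 1493; at P = 28, Q = 485.
ΔQ = -1008, ΔP = 8. Midpoints: P̄ = 24.00, Q̄ = 989.0.
ε = (ΔQ/ΔP)(P̄/Q̄) = (-1008/8)(24.00/989.0).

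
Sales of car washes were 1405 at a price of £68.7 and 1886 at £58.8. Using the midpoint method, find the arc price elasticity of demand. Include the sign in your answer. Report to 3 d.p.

ΔQ = 1886 − 1405 = 481; ΔP = 58.8 − 68.7 = -9.9.
Midpoints: P̄ = 63.75, Q̄ = 1645.5.
ε = (ΔQ/ΔP)(P̄/Q̄) = (481/-9.9)(63.75/1645.5).

-1.882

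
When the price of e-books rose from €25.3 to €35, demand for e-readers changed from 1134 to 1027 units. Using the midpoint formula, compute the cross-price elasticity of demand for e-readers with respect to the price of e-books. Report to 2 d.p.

-0.31

ΔQ_x = 1027 − 1134 = -107; ΔP_y = 35 − 25.3 = 9.7.
Midpoints: P̄_y = 30.15, Q̄_x = 1080.5.
ε_xy = (ΔQ_x/ΔP_y)(P̄_y/Q̄_x) = (-107/9.7)(30.15/1080.5).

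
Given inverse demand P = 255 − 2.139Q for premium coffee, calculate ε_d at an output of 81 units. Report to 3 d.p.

-0.472

At Q = 81, P = 255 − 2.139(81) = 81.74.
dP/dQ = −2.139, so dQ/dP = 1/(−2.139) = -0.468.
ε = (dQ/dP)(P/Q) = (-0.468)(81.74/81).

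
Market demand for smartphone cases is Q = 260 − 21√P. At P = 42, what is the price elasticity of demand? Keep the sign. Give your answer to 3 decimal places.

At P = 42, Q = 123.904.
dQ/dP = −21/(2√P) = -1.620.
ε = (dQ/dP)(P/Q) = (-1.620)(42/123.904).

-0.549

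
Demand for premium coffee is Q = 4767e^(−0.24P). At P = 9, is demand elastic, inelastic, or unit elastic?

elastic

Q = 549.755, dQ/dP = -131.941.
ε = (dQ/dP)(P/Q) ≈ -2.160.
|ε| = 2.16 > 1.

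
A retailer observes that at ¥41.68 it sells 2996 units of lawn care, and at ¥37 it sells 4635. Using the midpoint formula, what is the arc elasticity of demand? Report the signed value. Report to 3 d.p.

-3.611

ΔQ = 4635 − 2996 = 1639; ΔP = 37 − 41.68 = -4.68.
Midpoints: P̄ = 39.34, Q̄ = 3815.5.
ε = (ΔQ/ΔP)(P̄/Q̄) = (1639/-4.68)(39.34/3815.5).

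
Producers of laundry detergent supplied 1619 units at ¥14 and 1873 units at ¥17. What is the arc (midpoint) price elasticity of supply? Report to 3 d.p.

ΔQ = 1873 − 1619 = 254; ΔP = 17 − 14 = 3.
Midpoints: P̄ = 15.50, Q̄ = 1746.0.
ε_s = (ΔQ/ΔP)(P̄/Q̄) = (254/3)(15.50/1746.0).

0.752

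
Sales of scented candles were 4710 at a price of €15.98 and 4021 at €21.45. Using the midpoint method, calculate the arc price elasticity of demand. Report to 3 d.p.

ΔQ = 4021 − 4710 = -689; ΔP = 21.45 − 15.98 = 5.47.
Midpoints: P̄ = 18.71, Q̄ = 4365.5.
ε = (ΔQ/ΔP)(P̄/Q̄) = (-689/5.47)(18.71/4365.5).

-0.540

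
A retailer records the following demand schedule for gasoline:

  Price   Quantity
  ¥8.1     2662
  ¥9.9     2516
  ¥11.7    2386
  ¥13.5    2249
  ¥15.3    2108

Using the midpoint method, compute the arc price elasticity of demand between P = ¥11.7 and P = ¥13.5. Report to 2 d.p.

-0.41

At P = 11.7, Q = 2386; at P = 13.5, Q = 2249.
ΔQ = -137, ΔP = 1.8. Midpoints: P̄ = 12.60, Q̄ = 2317.5.
ε = (ΔQ/ΔP)(P̄/Q̄) = (-137/1.8)(12.60/2317.5).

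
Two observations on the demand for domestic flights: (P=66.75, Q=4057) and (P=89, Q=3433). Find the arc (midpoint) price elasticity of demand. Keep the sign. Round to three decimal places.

-0.583

ΔQ = 3433 − 4057 = -624; ΔP = 89 − 66.75 = 22.25.
Midpoints: P̄ = 77.88, Q̄ = 3745.0.
ε = (ΔQ/ΔP)(P̄/Q̄) = (-624/22.25)(77.88/3745.0).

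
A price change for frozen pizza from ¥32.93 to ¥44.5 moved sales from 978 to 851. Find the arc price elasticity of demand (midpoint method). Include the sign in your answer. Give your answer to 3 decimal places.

ΔQ = 851 − 978 = -127; ΔP = 44.5 − 32.93 = 11.57.
Midpoints: P̄ = 38.72, Q̄ = 914.5.
ε = (ΔQ/ΔP)(P̄/Q̄) = (-127/11.57)(38.72/914.5).

-0.465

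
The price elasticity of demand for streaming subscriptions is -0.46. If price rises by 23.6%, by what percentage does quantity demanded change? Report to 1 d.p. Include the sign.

%ΔQ ≈ ε × %ΔP = (-0.46)(23.6%) = -10.86%.

-10.9%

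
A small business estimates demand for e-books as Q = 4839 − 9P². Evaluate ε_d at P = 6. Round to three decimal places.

At P = 6, Q = 4515.
dQ/dP = −18P = -108.
ε = (dQ/dP)(P/Q) = (-108)(6/4515).
|ε| < 1, so demand is inelastic at this price.

-0.144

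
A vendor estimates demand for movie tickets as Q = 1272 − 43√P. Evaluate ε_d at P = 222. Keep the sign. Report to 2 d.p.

-0.51

At P = 222, Q = 631.314.
dQ/dP = −43/(2√P) = -1.443.
ε = (dQ/dP)(P/Q) = (-1.443)(222/631.314).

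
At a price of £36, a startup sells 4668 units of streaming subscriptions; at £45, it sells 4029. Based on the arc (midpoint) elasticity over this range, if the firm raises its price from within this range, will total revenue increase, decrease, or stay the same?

increase

Arc ε = (-639/9)(40.50/4348.5) ≈ -0.661.
|ε| = 0.66 < 1, so demand is inelastic. A price rise therefore raises total revenue.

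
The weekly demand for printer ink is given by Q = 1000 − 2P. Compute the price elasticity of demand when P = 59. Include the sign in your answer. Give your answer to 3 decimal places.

At P = 59, Q = 882.
dQ/dP = −2.
ε = (dQ/dP)(P/Q) = (-2)(59/882).

-0.134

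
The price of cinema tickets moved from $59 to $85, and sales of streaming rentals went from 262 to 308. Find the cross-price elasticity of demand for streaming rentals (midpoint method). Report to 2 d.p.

0.45

ΔQ_x = 308 − 262 = 46; ΔP_y = 85 − 59 = 26.
Midpoints: P̄_y = 72.00, Q̄_x = 285.0.
ε_xy = (ΔQ_x/ΔP_y)(P̄_y/Q̄_x) = (46/26)(72.00/285.0).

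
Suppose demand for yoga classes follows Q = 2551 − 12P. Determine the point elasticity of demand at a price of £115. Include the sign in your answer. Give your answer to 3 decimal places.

-1.178

At P = 115, Q = 1171.
dQ/dP = −12.
ε = (dQ/dP)(P/Q) = (-12)(115/1171).
|ε| > 1, so demand is elastic at this price.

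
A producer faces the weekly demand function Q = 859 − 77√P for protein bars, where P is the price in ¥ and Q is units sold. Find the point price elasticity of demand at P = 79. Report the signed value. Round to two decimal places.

At P = 79, Q = 174.609.
dQ/dP = −77/(2√P) = -4.332.
ε = (dQ/dP)(P/Q) = (-4.332)(79/174.609).
|ε| > 1, so demand is elastic at this price.

-1.96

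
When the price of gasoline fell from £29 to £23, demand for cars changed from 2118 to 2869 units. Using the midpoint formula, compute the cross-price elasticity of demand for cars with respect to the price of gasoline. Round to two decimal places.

ΔQ_x = 2869 − 2118 = 751; ΔP_y = 23 − 29 = -6.
Midpoints: P̄_y = 26.00, Q̄_x = 2493.5.
ε_xy = (ΔQ_x/ΔP_y)(P̄_y/Q̄_x) = (751/-6)(26.00/2493.5).

-1.31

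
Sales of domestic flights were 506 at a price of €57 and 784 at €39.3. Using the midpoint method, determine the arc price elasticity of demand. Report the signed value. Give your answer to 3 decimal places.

-1.172

ΔQ = 784 − 506 = 278; ΔP = 39.3 − 57 = -17.7.
Midpoints: P̄ = 48.15, Q̄ = 645.0.
ε = (ΔQ/ΔP)(P̄/Q̄) = (278/-17.7)(48.15/645.0).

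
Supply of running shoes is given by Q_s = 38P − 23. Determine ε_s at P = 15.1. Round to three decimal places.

At P = 15.1, Q_s = 550.80.
dQ_s/dP = 38.
ε_s = (dQ_s/dP)(P/Q_s) = (38)(15.1/550.80).

1.042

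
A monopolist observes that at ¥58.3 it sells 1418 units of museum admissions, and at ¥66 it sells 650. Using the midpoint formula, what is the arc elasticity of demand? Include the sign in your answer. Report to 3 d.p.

ΔQ = 650 − 1418 = -768; ΔP = 66 − 58.3 = 7.7.
Midpoints: P̄ = 62.15, Q̄ = 1034.0.
ε = (ΔQ/ΔP)(P̄/Q̄) = (-768/7.7)(62.15/1034.0).

-5.995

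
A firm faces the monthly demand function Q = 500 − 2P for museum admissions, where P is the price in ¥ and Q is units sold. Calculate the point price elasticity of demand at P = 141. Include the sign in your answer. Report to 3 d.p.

-1.294

At P = 141, Q = 218.
dQ/dP = −2.
ε = (dQ/dP)(P/Q) = (-2)(141/218).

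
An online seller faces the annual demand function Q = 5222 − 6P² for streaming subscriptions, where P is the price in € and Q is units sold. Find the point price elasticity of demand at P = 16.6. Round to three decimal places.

At P = 16.6, Q = 3568.640.
dQ/dP = −12P = -199.200.
ε = (dQ/dP)(P/Q) = (-199.200)(16.6/3568.640).

-0.927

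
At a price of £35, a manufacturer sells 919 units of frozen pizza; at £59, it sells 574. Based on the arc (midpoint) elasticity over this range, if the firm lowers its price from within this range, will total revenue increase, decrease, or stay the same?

decrease

Arc ε = (-345/24)(47.00/746.5) ≈ -0.905.
|ε| = 0.91 < 1, so demand is inelastic. A price cut therefore reduces total revenue.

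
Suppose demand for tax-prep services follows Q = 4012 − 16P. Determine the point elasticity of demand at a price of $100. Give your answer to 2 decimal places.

-0.66

At P = 100, Q = 2412.
dQ/dP = −16.
ε = (dQ/dP)(P/Q) = (-16)(100/2412).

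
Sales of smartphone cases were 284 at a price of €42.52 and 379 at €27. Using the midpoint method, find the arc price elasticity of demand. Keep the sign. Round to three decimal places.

ΔQ = 379 − 284 = 95; ΔP = 27 − 42.52 = -15.52.
Midpoints: P̄ = 34.76, Q̄ = 331.5.
ε = (ΔQ/ΔP)(P̄/Q̄) = (95/-15.52)(34.76/331.5).

-0.642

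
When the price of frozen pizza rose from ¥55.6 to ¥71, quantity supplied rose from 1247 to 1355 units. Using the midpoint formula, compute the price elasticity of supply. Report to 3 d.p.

ΔQ = 1355 − 1247 = 108; ΔP = 71 − 55.6 = 15.4.
Midpoints: P̄ = 63.30, Q̄ = 1301.0.
ε_s = (ΔQ/ΔP)(P̄/Q̄) = (108/15.4)(63.30/1301.0).

0.341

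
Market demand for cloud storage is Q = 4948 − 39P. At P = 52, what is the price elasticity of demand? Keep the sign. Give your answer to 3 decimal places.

-0.695

At P = 52, Q = 2920.
dQ/dP = −39.
ε = (dQ/dP)(P/Q) = (-39)(52/2920).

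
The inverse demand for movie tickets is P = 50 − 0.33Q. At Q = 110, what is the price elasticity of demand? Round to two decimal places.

At Q = 110, P = 50 − 0.33(110) = 13.70.
dP/dQ = −0.33, so dQ/dP = 1/(−0.33) = -3.030.
ε = (dQ/dP)(P/Q) = (-3.030)(13.70/110).

-0.38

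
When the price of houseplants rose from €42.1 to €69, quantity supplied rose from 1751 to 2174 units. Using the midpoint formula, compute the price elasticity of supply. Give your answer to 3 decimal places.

ΔQ = 2174 − 1751 = 423; ΔP = 69 − 42.1 = 26.9.
Midpoints: P̄ = 55.55, Q̄ = 1962.5.
ε_s = (ΔQ/ΔP)(P̄/Q̄) = (423/26.9)(55.55/1962.5).

0.445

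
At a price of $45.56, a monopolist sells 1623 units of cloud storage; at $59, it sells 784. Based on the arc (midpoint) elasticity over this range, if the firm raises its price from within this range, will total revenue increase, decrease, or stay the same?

decrease

Arc ε = (-839/13.44)(52.28/1203.5) ≈ -2.712.
|ε| = 2.71 > 1, so demand is elastic. A price rise therefore reduces total revenue.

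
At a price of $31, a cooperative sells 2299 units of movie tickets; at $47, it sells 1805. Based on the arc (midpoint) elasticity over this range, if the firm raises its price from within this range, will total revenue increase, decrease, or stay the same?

increase

Arc ε = (-494/16)(39.00/2052.0) ≈ -0.587.
|ε| = 0.59 < 1, so demand is inelastic. A price rise therefore raises total revenue.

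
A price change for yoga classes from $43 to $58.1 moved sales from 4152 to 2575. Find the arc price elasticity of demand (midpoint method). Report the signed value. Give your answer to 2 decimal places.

-1.57

ΔQ = 2575 − 4152 = -1577; ΔP = 58.1 − 43 = 15.1.
Midpoints: P̄ = 50.55, Q̄ = 3363.5.
ε = (ΔQ/ΔP)(P̄/Q̄) = (-1577/15.1)(50.55/3363.5).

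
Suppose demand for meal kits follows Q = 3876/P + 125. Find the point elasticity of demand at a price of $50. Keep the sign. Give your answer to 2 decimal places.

At P = 50, Q = 202.520.
dQ/dP = −3876/P² = -1.550.
ε = (dQ/dP)(P/Q) = (-1.550)(50/202.520).

-0.38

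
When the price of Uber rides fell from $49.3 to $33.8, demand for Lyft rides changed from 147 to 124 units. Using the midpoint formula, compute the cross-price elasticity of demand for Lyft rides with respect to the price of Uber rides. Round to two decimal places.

ΔQ_x = 124 − 147 = -23; ΔP_y = 33.8 − 49.3 = -15.5.
Midpoints: P̄_y = 41.55, Q̄_x = 135.5.
ε_xy = (ΔQ_x/ΔP_y)(P̄_y/Q̄_x) = (-23/-15.5)(41.55/135.5).
ε_xy > 0, so the goods are substitutes.

0.46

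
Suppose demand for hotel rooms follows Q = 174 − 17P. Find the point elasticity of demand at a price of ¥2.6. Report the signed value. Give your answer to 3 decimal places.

At P = 2.6, Q = 129.800.
dQ/dP = −17.
ε = (dQ/dP)(P/Q) = (-17)(2.6/129.800).
|ε| < 1, so demand is inelastic at this price.

-0.341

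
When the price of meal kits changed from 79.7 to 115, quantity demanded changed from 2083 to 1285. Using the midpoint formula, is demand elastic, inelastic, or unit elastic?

elastic

Arc ε ≈ -1.307.
|ε| = 1.31 > 1.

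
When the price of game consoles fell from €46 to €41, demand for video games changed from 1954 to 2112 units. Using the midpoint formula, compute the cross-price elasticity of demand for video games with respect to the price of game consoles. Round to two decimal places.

ΔQ_x = 2112 − 1954 = 158; ΔP_y = 41 − 46 = -5.
Midpoints: P̄_y = 43.50, Q̄_x = 2033.0.
ε_xy = (ΔQ_x/ΔP_y)(P̄_y/Q̄_x) = (158/-5)(43.50/2033.0).
ε_xy < 0, so the goods are complements.

-0.68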